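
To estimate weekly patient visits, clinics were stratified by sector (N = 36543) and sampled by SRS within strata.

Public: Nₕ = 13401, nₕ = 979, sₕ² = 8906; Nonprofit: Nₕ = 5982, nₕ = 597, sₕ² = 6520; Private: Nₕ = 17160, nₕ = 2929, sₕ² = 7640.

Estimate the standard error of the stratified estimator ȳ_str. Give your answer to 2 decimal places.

1.37

Var(ȳ_str) = Σₕ Wₕ²(1 − fₕ)sₕ²/nₕ with Wₕ = Nₕ/N, N = 36543.
Public: Wₕ = 0.36671866; term = 0.36671866²·(1 − 0.07305425)·8906/979 = 1.134019.
Nonprofit: Wₕ = 0.16369756; term = 0.16369756²·(1 − 0.09979940)·6520/597 = 0.26344926.
Private: Wₕ = 0.46958378; term = 0.46958378²·(1 − 0.17068765)·7640/2929 = 0.47699991.
Sum = 1.8744682.
SE = √(1.8744682) = 1.37.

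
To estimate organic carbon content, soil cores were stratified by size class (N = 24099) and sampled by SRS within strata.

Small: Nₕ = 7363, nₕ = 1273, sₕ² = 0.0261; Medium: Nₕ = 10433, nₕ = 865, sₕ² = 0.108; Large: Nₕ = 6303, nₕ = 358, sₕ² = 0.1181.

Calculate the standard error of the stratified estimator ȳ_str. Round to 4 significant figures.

0.006658

Var(ȳ_str) = Σₕ Wₕ²(1 − fₕ)sₕ²/nₕ with Wₕ = Nₕ/N, N = 24099.
Small: Wₕ = 0.30553135; term = 0.30553135²·(1 − 0.17289148)·0.0261/1273 = 1.5830191 × 10^-6.
Medium: Wₕ = 0.43292253; term = 0.43292253²·(1 − 0.08291000)·0.108/865 = 2.1460507 × 10^-5.
Large: Wₕ = 0.26154612; term = 0.26154612²·(1 − 0.05679835)·0.1181/358 = 2.1284723 × 10^-5.
Sum = 4.4328249 × 10^-5.
SE = √(4.4328249 × 10^-5) = 0.006658.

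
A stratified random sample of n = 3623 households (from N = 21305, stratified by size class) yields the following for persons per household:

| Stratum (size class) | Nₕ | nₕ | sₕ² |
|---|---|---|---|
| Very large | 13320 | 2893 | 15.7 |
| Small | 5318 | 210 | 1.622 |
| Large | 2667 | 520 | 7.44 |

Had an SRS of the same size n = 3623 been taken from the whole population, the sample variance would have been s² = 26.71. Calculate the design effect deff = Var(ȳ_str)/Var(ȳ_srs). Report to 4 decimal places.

0.3764

Var(ȳ_str) = Σ Wₕ²(1−fₕ)sₕ²/nₕ with Wₕ = Nₕ/21305:
  Very large: (13320/21305)²·(1−2893/13320)·15.7/2893 = 0.0016605492
  Small: (5318/21305)²·(1−210/5318)·1.622/210 = 4.6224019 × 10^-4
  Large: (2667/21305)²·(1−520/2667)·7.44/520 = 1.804935 × 10^-4
  → Var(ȳ_str) = 0.0023032829.
Var(ȳ_srs) = (1 − 3623/21305)·26.71/3623 = 0.006118647.
deff = 0.0023032829 / 0.006118647 = 0.3764.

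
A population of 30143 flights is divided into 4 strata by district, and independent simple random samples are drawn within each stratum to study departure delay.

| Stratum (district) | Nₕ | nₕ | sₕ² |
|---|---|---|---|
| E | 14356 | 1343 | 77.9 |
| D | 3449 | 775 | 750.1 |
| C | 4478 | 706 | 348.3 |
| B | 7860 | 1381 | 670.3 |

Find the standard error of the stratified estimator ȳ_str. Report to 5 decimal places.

Var(ȳ_str) = Σₕ Wₕ²(1 − fₕ)sₕ²/nₕ with Wₕ = Nₕ/N, N = 30143.
E: Wₕ = 0.47626315; term = 0.47626315²·(1 − 0.09354974)·77.9/1343 = 0.011926126.
D: Wₕ = 0.11442126; term = 0.11442126²·(1 − 0.22470281)·750.1/775 = 0.0098242434.
C: Wₕ = 0.14855854; term = 0.14855854²·(1 − 0.15765967)·348.3/706 = 0.0091713148.
B: Wₕ = 0.26075706; term = 0.26075706²·(1 − 0.17569975)·670.3/1381 = 0.027204022.
Sum = 0.058125706.
SE = √(0.058125706) = 0.24109.

0.24109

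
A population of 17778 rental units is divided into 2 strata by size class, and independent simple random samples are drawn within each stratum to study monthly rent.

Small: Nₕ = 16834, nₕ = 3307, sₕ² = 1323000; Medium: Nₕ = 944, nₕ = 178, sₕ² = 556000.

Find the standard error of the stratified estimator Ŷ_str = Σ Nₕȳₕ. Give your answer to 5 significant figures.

305550

Var(Ŷ_str) = Σₕ Nₕ²(1 − fₕ)sₕ²/nₕ.
Small: 16834²·(1 − 3307/16834)·1323000/3307 = 9.1099179 × 10^10.
Medium: 944²·(1 − 178/944)·556000/178 = 2.2586844 × 10^9.
Sum = 9.3357863 × 10^10.
SE = √(9.3357863 × 10^10) = 305550.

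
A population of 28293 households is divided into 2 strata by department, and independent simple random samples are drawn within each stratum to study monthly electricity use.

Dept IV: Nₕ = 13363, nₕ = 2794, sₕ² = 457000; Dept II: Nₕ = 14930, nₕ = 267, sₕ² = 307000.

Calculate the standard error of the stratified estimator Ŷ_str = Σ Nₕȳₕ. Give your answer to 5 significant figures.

524230

Var(Ŷ_str) = Σₕ Nₕ²(1 − fₕ)sₕ²/nₕ.
Dept IV: 13363²·(1 − 2794/13363)·457000/2794 = 2.3100834 × 10^10.
Dept II: 14930²·(1 − 267/14930)·307000/267 = 2.5171538 × 10^11.
Sum = 2.7481621 × 10^11.
SE = √(2.7481621 × 10^11) = 524230.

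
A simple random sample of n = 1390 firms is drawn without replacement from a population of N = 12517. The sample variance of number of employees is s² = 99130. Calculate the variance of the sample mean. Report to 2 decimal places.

63.40

Under SRS without replacement, Var(ȳ) = (1 − f)·s²/n with f = n/N = 1390/12517 = 0.11104897.
Var(ȳ) = (1 − 0.11104897)·99130/1390 = 0.88895103·71.316547 = 63.396917.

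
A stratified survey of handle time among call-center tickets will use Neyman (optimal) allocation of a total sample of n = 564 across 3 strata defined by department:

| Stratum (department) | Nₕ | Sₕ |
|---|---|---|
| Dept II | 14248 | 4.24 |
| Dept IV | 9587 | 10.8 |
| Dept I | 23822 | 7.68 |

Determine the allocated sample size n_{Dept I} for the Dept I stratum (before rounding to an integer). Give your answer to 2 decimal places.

Neyman allocation: nₕ = n·NₕSₕ / Σⱼ NⱼSⱼ.
Σ NⱼSⱼ = 14248·4.24 + 9587·10.8 + 23822·7.68 = 346904.08.
n_{Dept I} = 564·23822·7.68 / 346904.08 = 297.45.

297.45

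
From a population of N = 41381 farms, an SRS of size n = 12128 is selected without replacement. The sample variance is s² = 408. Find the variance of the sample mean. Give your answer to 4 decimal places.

Under SRS without replacement, Var(ȳ) = (1 − f)·s²/n with f = n/N = 12128/41381 = 0.29308137.
Var(ȳ) = (1 − 0.29308137)·408/12128 = 0.70691863·0.033641161 = 0.023781564.

0.0238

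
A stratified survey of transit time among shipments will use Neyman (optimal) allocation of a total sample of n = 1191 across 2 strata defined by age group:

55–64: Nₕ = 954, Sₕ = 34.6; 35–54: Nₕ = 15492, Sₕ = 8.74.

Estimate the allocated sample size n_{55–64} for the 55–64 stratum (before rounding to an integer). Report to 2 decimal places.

Neyman allocation: nₕ = n·NₕSₕ / Σⱼ NⱼSⱼ.
Σ NⱼSⱼ = 954·34.6 + 15492·8.74 = 168408.48.
n_{55–64} = 1191·954·34.6 / 168408.48 = 233.44.

233.44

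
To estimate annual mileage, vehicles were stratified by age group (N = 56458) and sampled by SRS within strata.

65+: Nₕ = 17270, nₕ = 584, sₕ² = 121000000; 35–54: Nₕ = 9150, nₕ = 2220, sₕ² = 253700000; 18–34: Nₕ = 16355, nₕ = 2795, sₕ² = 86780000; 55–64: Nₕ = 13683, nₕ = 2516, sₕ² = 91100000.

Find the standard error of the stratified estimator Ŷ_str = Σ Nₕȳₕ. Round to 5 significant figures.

Var(Ŷ_str) = Σₕ Nₕ²(1 − fₕ)sₕ²/nₕ.
65+: 17270²·(1 − 584/17270)·121000000/584 = 5.9705879 × 10^13.
35–54: 9150²·(1 − 2220/9150)·253700000/2220 = 7.246392 × 10^12.
18–34: 16355²·(1 − 2795/16355)·86780000/2795 = 6.8856996 × 10^12.
55–64: 13683²·(1 − 2516/13683)·91100000/2516 = 5.532553 × 10^12.
Sum = 7.9370524 × 10^13.
SE = √(7.9370524 × 10^13) = 8.9090 × 10^6.

8.9090 × 10^6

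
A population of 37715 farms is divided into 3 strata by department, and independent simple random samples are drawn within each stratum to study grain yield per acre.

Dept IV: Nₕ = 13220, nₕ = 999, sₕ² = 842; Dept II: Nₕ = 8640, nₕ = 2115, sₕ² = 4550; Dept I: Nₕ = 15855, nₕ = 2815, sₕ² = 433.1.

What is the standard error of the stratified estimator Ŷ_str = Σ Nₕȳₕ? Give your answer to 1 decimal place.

17007.7

Var(Ŷ_str) = Σₕ Nₕ²(1 − fₕ)sₕ²/nₕ.
Dept IV: 13220²·(1 − 999/13220)·842/999 = 1.3617106 × 10^8.
Dept II: 8640²·(1 − 2115/8640)·4550/2115 = 1.212817 × 10^8.
Dept I: 15855²·(1 − 2815/15855)·433.1/2815 = 3.1809264 × 10^7.
Sum = 2.8926202 × 10^8.
SE = √(2.8926202 × 10^8) = 17007.7.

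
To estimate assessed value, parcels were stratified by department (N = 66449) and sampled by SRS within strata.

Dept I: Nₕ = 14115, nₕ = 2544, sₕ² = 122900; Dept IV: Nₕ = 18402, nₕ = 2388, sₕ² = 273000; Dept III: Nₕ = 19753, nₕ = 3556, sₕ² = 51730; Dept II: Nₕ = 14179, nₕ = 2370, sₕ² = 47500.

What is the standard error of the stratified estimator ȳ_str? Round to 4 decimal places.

3.3513

Var(ȳ_str) = Σₕ Wₕ²(1 − fₕ)sₕ²/nₕ with Wₕ = Nₕ/N, N = 66449.
Dept I: Wₕ = 0.21241855; term = 0.21241855²·(1 − 0.18023379)·122900/2544 = 1.7869387.
Dept IV: Wₕ = 0.27693419; term = 0.27693419²·(1 − 0.12976850)·273000/2388 = 7.6298548.
Dept III: Wₕ = 0.29726557; term = 0.29726557²·(1 − 0.18002329)·51730/3556 = 1.0540749.
Dept II: Wₕ = 0.21338169; term = 0.21338169²·(1 − 0.16714860)·47500/2370 = 0.76002362.
Sum = 11.230892.
SE = √(11.230892) = 3.3513.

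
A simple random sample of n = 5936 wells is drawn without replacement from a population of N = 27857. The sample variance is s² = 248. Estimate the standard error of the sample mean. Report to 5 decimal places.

0.18132

Under SRS without replacement, Var(ȳ) = (1 − f)·s²/n with f = n/N = 5936/27857 = 0.21308827.
Var(ȳ) = (1 − 0.21308827)·248/5936 = 0.78691173·0.041778976 = 0.032876366.
SE(ȳ) = √(0.032876366) = 0.18132.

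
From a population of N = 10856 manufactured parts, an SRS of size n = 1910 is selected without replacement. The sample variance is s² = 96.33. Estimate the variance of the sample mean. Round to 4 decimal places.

0.0416

Under SRS without replacement, Var(ȳ) = (1 − f)·s²/n with f = n/N = 1910/10856 = 0.17593957.
Var(ȳ) = (1 − 0.17593957)·96.33/1910 = 0.82406043·0.050434555 = 0.041561121.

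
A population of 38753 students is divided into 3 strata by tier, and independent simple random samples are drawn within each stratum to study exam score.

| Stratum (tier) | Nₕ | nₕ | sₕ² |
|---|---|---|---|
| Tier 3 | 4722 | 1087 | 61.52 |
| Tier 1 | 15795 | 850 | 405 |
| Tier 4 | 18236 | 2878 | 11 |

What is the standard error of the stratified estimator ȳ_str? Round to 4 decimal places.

Var(ȳ_str) = Σₕ Wₕ²(1 − fₕ)sₕ²/nₕ with Wₕ = Nₕ/N, N = 38753.
Tier 3: Wₕ = 0.12184863; term = 0.12184863²·(1 − 0.23019907)·61.52/1087 = 6.4685438 × 10^-4.
Tier 1: Wₕ = 0.40758135; term = 0.40758135²·(1 − 0.05381450)·405/850 = 0.074892959.
Tier 4: Wₕ = 0.47057002; term = 0.47057002²·(1 − 0.15781970)·11/2878 = 7.1277997 × 10^-4.
Sum = 0.076252593.
SE = √(0.076252593) = 0.2761.

0.2761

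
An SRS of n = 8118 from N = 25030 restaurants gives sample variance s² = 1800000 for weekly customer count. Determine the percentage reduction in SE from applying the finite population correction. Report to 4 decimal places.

17.8009

f = n/N = 8118/25030 = 0.32433080.
SE_no-fpc = √(s²/n) = 14.890584; SE_fpc = √((1−f)s²/n) = 12.239926.
Ratio = √(1−f) = 0.82199100. Reduction = 100·(1 − 0.82199100) = 17.8009%.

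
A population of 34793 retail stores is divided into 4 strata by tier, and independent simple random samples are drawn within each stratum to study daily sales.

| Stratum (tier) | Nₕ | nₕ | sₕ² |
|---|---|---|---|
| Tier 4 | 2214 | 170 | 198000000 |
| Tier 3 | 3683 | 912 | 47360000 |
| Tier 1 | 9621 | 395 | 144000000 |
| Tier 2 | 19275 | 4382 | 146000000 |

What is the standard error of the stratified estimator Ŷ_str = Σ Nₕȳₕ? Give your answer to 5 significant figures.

Var(Ŷ_str) = Σₕ Nₕ²(1 − fₕ)sₕ²/nₕ.
Tier 4: 2214²·(1 − 170/2214)·198000000/170 = 5.2707786 × 10^12.
Tier 3: 3683²·(1 − 912/3683)·47360000/912 = 5.2997465 × 10^11.
Tier 1: 9621²·(1 − 395/9621)·144000000/395 = 3.2359296 × 10^13.
Tier 2: 19275²·(1 − 4382/19275)·146000000/4382 = 9.5643852 × 10^12.
Sum = 4.7724434 × 10^13.
SE = √(4.7724434 × 10^13) = 6.9083 × 10^6.

6.9083 × 10^6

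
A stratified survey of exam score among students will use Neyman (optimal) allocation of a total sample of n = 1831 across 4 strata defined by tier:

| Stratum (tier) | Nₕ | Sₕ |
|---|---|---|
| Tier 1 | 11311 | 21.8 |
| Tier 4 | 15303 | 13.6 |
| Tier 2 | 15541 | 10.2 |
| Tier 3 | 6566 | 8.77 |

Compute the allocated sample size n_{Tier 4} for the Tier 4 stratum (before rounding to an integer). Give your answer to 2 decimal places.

Neyman allocation: nₕ = n·NₕSₕ / Σⱼ NⱼSⱼ.
Σ NⱼSⱼ = 11311·21.8 + 15303·13.6 + 15541·10.2 + 6566·8.77 = 670802.62.
n_{Tier 4} = 1831·15303·13.6 / 670802.62 = 568.08.

568.08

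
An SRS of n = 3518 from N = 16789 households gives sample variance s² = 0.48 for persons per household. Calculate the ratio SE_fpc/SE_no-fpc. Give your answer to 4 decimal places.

0.8891

f = n/N = 3518/16789 = 0.20954196.
SE_no-fpc = √(s²/n) = 0.011680803; SE_fpc = √((1−f)s²/n) = 0.010385134.
Ratio = √(1−f) = 0.88907707.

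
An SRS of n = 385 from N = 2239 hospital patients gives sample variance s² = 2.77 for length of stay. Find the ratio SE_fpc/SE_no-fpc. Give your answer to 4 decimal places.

0.9100

f = n/N = 385/2239 = 0.17195176.
SE_no-fpc = √(s²/n) = 0.084822198; SE_fpc = √((1−f)s²/n) = 0.077185787.
Ratio = √(1−f) = 0.90997156.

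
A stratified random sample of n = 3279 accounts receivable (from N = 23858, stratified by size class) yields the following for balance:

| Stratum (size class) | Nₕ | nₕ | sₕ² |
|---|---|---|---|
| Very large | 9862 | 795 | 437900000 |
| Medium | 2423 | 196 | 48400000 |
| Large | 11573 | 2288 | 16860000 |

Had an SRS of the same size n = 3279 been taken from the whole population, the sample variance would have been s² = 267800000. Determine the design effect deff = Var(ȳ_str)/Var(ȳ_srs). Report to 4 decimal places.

Var(ȳ_str) = Σ Wₕ²(1−fₕ)sₕ²/nₕ with Wₕ = Nₕ/23858:
  Very large: (9862/23858)²·(1−795/9862)·437900000/795 = 86530.33
  Medium: (2423/23858)²·(1−196/2423)·48400000/196 = 2340.9646
  Large: (11573/23858)²·(1−2288/11573)·16860000/2288 = 1391.1096
  → Var(ȳ_str) = 90262.404.
Var(ȳ_srs) = (1 − 3279/23858)·267800000/3279 = 70446.495.
deff = 90262.404 / 70446.495 = 1.2813.

1.2813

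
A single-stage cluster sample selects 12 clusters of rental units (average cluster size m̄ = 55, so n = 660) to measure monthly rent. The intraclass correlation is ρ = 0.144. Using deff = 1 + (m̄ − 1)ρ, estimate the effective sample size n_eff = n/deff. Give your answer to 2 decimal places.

deff = 1 + (55 − 1)·0.144 = 1 + 7.776 = 8.776.
n_eff = 660 / 8.776 = 75.21.

75.21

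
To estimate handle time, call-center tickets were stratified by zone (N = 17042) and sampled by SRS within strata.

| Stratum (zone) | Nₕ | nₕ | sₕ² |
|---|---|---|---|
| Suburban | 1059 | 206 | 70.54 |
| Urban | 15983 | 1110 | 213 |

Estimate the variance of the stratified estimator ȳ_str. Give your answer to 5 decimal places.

0.15813

Var(ȳ_str) = Σₕ Wₕ²(1 − fₕ)sₕ²/nₕ with Wₕ = Nₕ/N, N = 17042.
Suburban: Wₕ = 0.06214059; term = 0.06214059²·(1 − 0.19452314)·70.54/206 = 0.0010650552.
Urban: Wₕ = 0.93785941; term = 0.93785941²·(1 − 0.06944879)·213/1110 = 0.15706245.
Sum = 0.15812751.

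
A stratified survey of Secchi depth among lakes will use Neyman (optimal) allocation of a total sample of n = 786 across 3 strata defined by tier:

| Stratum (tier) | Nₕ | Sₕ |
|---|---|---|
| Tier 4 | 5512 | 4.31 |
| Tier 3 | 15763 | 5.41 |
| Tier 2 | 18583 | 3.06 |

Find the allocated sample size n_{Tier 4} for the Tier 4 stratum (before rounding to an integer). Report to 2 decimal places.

112.56

Neyman allocation: nₕ = n·NₕSₕ / Σⱼ NⱼSⱼ.
Σ NⱼSⱼ = 5512·4.31 + 15763·5.41 + 18583·3.06 = 165898.53.
n_{Tier 4} = 786·5512·4.31 / 165898.53 = 112.56.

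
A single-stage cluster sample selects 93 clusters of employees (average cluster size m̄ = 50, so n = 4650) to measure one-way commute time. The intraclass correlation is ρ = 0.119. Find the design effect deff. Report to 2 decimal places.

6.83

deff = 1 + (50 − 1)·0.119 = 1 + 5.831 = 6.831.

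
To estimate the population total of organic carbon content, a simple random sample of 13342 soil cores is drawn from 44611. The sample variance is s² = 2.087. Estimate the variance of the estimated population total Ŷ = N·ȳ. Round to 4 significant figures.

218200

Var(Ŷ) = N²·Var(ȳ) = N²·(1 − n/N)·s²/n.
f = 13342/44611 = 0.29907422; Var(ȳ) = 0.70092578·2.087/13342 = 1.0964114 × 10^-4.
Var(Ŷ) = 44611² · (1.0964114 × 10^-4) = 218201.36.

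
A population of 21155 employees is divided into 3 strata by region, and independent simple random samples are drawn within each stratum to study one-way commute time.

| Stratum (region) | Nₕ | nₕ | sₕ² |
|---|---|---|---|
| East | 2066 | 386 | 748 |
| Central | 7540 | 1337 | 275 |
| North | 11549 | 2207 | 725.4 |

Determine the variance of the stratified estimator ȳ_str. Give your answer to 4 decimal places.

0.1158

Var(ȳ_str) = Σₕ Wₕ²(1 − fₕ)sₕ²/nₕ with Wₕ = Nₕ/N, N = 21155.
East: Wₕ = 0.09766013; term = 0.09766013²·(1 − 0.18683446)·748/386 = 0.015028922.
Central: Wₕ = 0.35641692; term = 0.35641692²·(1 − 0.17732095)·275/1337 = 0.02149554.
North: Wₕ = 0.54592295; term = 0.54592295²·(1 − 0.19109880)·725.4/2207 = 0.079237981.
Sum = 0.11576244.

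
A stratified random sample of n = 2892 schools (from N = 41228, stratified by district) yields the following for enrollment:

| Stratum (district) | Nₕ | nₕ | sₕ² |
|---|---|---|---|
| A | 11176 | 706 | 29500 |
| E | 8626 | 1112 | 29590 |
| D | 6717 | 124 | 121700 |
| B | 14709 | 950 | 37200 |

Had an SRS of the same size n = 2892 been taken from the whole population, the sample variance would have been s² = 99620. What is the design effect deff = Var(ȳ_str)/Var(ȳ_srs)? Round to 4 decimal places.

Var(ȳ_str) = Σ Wₕ²(1−fₕ)sₕ²/nₕ with Wₕ = Nₕ/41228:
  A: (11176/41228)²·(1−706/11176)·29500/706 = 2.8765098
  E: (8626/41228)²·(1−1112/8626)·29590/1112 = 1.0146968
  D: (6717/41228)²·(1−124/6717)·121700/124 = 25.57071
  B: (14709/41228)²·(1−950/14709)·37200/950 = 4.6623494
  → Var(ȳ_str) = 34.124266.
Var(ȳ_srs) = (1 − 2892/41228)·99620/2892 = 32.030431.
deff = 34.124266 / 32.030431 = 1.0654.

1.0654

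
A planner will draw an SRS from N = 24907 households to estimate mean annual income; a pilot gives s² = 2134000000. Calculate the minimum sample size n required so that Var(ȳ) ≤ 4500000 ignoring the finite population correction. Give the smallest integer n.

475

Without fpc, n₀ = s²/D = 2134000000/4500000 = 474.2222.
Rounding up, n = 475.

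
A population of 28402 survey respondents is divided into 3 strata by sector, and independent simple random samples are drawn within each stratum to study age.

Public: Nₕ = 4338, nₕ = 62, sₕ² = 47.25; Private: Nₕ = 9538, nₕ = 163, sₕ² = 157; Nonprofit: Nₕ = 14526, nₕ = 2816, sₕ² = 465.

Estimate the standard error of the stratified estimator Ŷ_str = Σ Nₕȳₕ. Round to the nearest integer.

Var(Ŷ_str) = Σₕ Nₕ²(1 − fₕ)sₕ²/nₕ.
Public: 4338²·(1 − 62/4338)·47.25/62 = 1.4136353 × 10^7.
Private: 9538²·(1 − 163/9538)·157/163 = 8.6127262 × 10^7.
Nonprofit: 14526²·(1 − 2816/14526)·465/2816 = 2.8088157 × 10^7.
Sum = 1.2835177 × 10^8.
SE = √(1.2835177 × 10^8) = 11329.

11329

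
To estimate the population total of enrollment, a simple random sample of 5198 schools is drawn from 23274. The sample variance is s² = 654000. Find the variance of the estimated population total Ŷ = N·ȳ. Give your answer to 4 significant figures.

5.293 × 10^10

Var(Ŷ) = N²·Var(ȳ) = N²·(1 − n/N)·s²/n.
f = 5198/23274 = 0.22333935; Var(ȳ) = 0.77666065·654000/5198 = 97.717596.
Var(Ŷ) = 23274² · 97.717596 = 5.2931577 × 10^10.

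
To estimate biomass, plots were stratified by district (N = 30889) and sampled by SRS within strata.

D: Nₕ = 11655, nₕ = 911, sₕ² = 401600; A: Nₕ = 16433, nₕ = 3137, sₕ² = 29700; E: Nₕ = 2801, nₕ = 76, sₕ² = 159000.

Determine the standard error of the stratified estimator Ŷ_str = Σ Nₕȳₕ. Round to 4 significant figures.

Var(Ŷ_str) = Σₕ Nₕ²(1 − fₕ)sₕ²/nₕ.
D: 11655²·(1 − 911/11655)·401600/911 = 5.5201846 × 10^10.
A: 16433²·(1 − 3137/16433)·29700/3137 = 2.0686156 × 10^9.
E: 2801²·(1 − 76/2801)·159000/76 = 1.5968464 × 10^10.
Sum = 7.3238926 × 10^10.
SE = √(7.3238926 × 10^10) = 270600.

270600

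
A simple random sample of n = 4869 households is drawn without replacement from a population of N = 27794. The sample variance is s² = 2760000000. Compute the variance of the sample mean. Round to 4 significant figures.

467500

Under SRS without replacement, Var(ȳ) = (1 − f)·s²/n with f = n/N = 4869/27794 = 0.17518169.
Var(ȳ) = (1 − 0.17518169)·2760000000/4869 = 0.82481831·566851.51 = 467549.5.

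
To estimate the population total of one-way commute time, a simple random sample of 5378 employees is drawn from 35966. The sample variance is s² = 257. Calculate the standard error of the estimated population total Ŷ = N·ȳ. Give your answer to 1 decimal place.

Var(Ŷ) = N²·Var(ȳ) = N²·(1 − n/N)·s²/n.
f = 5378/35966 = 0.14953011; Var(ȳ) = 0.85046989·257/5378 = 0.040641644.
Var(Ŷ) = 35966² · 0.040641644 = 5.2572127 × 10^7.
SE(Ŷ) = √(5.2572127 × 10^7) = 7250.7.

7250.7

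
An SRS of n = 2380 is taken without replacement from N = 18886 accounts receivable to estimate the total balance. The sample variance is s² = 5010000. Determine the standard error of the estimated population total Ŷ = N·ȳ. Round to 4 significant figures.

810100

Var(Ŷ) = N²·Var(ȳ) = N²·(1 − n/N)·s²/n.
f = 2380/18886 = 0.12601927; Var(ȳ) = 0.87398073·5010000/2380 = 1839.7662.
Var(Ŷ) = 18886² · 1839.7662 = 6.5620964 × 10^11.
SE(Ŷ) = √(6.5620964 × 10^11) = 810100.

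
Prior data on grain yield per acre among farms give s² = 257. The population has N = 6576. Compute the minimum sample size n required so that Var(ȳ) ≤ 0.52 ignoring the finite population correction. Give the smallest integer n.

Without fpc, n₀ = s²/D = 257/0.52 = 494.2308.
Rounding up, n = 495.

495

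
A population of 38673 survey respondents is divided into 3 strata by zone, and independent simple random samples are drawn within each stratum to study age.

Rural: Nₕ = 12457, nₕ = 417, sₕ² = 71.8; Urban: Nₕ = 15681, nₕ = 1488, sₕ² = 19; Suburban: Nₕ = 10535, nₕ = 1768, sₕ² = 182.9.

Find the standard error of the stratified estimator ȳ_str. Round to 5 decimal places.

0.15986

Var(ȳ_str) = Σₕ Wₕ²(1 − fₕ)sₕ²/nₕ with Wₕ = Nₕ/N, N = 38673.
Rural: Wₕ = 0.32211103; term = 0.32211103²·(1 − 0.03347515)·71.8/417 = 0.01726683.
Urban: Wₕ = 0.40547669; term = 0.40547669²·(1 − 0.09489191)·19/1488 = 0.0019001282.
Suburban: Wₕ = 0.27241228; term = 0.27241228²·(1 − 0.16782155)·182.9/1768 = 0.0063885348.
Sum = 0.025555493.
SE = √(0.025555493) = 0.15986.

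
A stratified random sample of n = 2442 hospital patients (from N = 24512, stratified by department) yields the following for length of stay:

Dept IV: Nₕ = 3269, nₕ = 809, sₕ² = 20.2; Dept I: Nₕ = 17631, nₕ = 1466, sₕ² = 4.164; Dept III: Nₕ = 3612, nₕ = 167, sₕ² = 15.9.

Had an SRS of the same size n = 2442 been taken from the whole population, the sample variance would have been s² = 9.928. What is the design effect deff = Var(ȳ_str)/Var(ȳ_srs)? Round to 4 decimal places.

Var(ȳ_str) = Σ Wₕ²(1−fₕ)sₕ²/nₕ with Wₕ = Nₕ/24512:
  Dept IV: (3269/24512)²·(1−809/3269)·20.2/809 = 3.3419148 × 10^-4
  Dept I: (17631/24512)²·(1−1466/17631)·4.164/1466 = 0.0013473236
  Dept III: (3612/24512)²·(1−167/3612)·15.9/167 = 0.0019717876
  → Var(ȳ_str) = 0.0036533027.
Var(ȳ_srs) = (1 − 2442/24512)·9.928/2442 = 0.003660494.
deff = 0.0036533027 / 0.003660494 = 0.9980.

0.9980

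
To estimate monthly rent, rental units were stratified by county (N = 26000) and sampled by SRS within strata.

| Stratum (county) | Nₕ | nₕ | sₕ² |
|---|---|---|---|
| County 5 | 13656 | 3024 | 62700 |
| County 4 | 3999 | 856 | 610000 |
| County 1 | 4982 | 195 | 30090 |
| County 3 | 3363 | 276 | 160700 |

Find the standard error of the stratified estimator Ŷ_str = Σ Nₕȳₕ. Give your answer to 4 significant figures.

Var(Ŷ_str) = Σₕ Nₕ²(1 − fₕ)sₕ²/nₕ.
County 5: 13656²·(1 − 3024/13656)·62700/3024 = 3.0104002 × 10^9.
County 4: 3999²·(1 − 856/3999)·610000/856 = 8.9567789 × 10^9.
County 1: 4982²·(1 − 195/4982)·30090/195 = 3.6800585 × 10^9.
County 3: 3363²·(1 − 276/3363)·160700/276 = 6.0446379 × 10^9.
Sum = 2.1691876 × 10^10.
SE = √(2.1691876 × 10^10) = 147300.

147300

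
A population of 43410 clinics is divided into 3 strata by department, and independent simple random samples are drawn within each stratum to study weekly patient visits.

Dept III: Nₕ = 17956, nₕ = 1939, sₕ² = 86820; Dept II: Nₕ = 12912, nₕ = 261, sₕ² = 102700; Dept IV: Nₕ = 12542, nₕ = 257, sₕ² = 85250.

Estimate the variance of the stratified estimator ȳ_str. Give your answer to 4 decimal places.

68.0648

Var(ȳ_str) = Σₕ Wₕ²(1 − fₕ)sₕ²/nₕ with Wₕ = Nₕ/N, N = 43410.
Dept III: Wₕ = 0.41363741; term = 0.41363741²·(1 − 0.10798619)·86820/1939 = 6.8336569.
Dept II: Wₕ = 0.29744299; term = 0.29744299²·(1 − 0.02021375)·102700/261 = 34.10898.
Dept IV: Wₕ = 0.28891960; term = 0.28891960²·(1 − 0.02049115)·85250/257 = 27.122121.
Sum = 68.064758.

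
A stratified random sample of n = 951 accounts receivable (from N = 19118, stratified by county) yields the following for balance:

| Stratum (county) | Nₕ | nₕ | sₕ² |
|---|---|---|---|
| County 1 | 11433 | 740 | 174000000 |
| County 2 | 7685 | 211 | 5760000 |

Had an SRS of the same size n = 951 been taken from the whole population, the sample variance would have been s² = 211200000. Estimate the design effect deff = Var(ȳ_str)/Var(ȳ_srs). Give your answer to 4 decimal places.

Var(ȳ_str) = Σ Wₕ²(1−fₕ)sₕ²/nₕ with Wₕ = Nₕ/19118:
  County 1: (11433/19118)²·(1−740/11433)·174000000/740 = 78648.851
  County 2: (7685/19118)²·(1−211/7685)·5760000/211 = 4289.9485
  → Var(ȳ_str) = 82938.8.
Var(ȳ_srs) = (1 − 951/19118)·211200000/951 = 211034.84.
deff = 82938.8 / 211034.84 = 0.3930.

0.3930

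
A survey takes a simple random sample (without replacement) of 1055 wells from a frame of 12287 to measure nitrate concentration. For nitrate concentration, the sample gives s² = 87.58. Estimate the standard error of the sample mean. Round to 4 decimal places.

Under SRS without replacement, Var(ȳ) = (1 − f)·s²/n with f = n/N = 1055/12287 = 0.08586311.
Var(ȳ) = (1 − 0.08586311)·87.58/1055 = 0.91413689·0.083014218 = 0.075886359.
SE(ȳ) = √(0.075886359) = 0.2755.

0.2755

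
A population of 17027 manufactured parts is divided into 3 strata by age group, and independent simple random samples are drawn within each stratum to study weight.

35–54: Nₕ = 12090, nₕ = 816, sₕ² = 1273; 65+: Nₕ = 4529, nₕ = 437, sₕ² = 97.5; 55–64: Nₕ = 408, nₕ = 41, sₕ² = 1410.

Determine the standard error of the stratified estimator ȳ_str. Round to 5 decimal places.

0.87491

Var(ȳ_str) = Σₕ Wₕ²(1 − fₕ)sₕ²/nₕ with Wₕ = Nₕ/N, N = 17027.
35–54: Wₕ = 0.71004875; term = 0.71004875²·(1 − 0.06749380)·1273/816 = 0.73344289.
65+: Wₕ = 0.26598931; term = 0.26598931²·(1 − 0.09648929)·97.5/437 = 0.014262145.
55–64: Wₕ = 0.02396194; term = 0.02396194²·(1 − 0.10049020)·1410/41 = 0.017761728.
Sum = 0.76546676.
SE = √(0.76546676) = 0.87491.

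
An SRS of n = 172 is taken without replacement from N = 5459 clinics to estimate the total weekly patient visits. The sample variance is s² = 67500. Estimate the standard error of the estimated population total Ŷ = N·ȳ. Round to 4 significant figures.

106400

Var(Ŷ) = N²·Var(ȳ) = N²·(1 − n/N)·s²/n.
f = 172/5459 = 0.03150760; Var(ȳ) = 0.96849240·67500/172 = 380.07696.
Var(Ŷ) = 5459² · 380.07696 = 1.1326552 × 10^10.
SE(Ŷ) = √(1.1326552 × 10^10) = 106400.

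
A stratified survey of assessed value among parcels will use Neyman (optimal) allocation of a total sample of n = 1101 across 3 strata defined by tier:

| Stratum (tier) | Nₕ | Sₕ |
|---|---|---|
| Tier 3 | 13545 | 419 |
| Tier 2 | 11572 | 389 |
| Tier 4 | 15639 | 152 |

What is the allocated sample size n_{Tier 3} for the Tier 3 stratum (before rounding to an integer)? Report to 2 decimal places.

Neyman allocation: nₕ = n·NₕSₕ / Σⱼ NⱼSⱼ.
Σ NⱼSⱼ = 13545·419 + 11572·389 + 15639·152 = 1.2553991 × 10^7.
n_{Tier 3} = 1101·13545·419 / (1.2553991 × 10^7) = 497.74.

497.74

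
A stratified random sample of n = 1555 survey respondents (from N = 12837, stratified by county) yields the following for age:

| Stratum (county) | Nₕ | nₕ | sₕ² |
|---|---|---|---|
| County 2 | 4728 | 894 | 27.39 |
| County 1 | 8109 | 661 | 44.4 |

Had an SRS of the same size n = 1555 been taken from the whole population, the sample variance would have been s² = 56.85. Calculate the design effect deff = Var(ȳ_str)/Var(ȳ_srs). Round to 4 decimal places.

Var(ȳ_str) = Σ Wₕ²(1−fₕ)sₕ²/nₕ with Wₕ = Nₕ/12837:
  County 2: (4728/12837)²·(1−894/4728)·27.39/894 = 0.0033702103
  County 1: (8109/12837)²·(1−661/8109)·44.4/661 = 0.024618489
  → Var(ȳ_str) = 0.027988699.
Var(ȳ_srs) = (1 − 1555/12837)·56.85/1555 = 0.032130881.
deff = 0.027988699 / 0.032130881 = 0.8711.

0.8711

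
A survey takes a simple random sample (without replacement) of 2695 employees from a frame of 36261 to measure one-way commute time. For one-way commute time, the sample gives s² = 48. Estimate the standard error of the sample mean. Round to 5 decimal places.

Under SRS without replacement, Var(ȳ) = (1 − f)·s²/n with f = n/N = 2695/36261 = 0.07432227.
Var(ȳ) = (1 − 0.07432227)·48/2695 = 0.92567773·0.017810761 = 0.016487024.
SE(ȳ) = √(0.016487024) = 0.12840.

0.12840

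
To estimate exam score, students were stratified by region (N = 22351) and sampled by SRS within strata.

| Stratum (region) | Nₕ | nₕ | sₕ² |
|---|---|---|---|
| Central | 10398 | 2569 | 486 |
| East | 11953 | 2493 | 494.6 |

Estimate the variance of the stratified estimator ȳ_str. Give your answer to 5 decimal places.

0.07573

Var(ȳ_str) = Σₕ Wₕ²(1 − fₕ)sₕ²/nₕ with Wₕ = Nₕ/N, N = 22351.
Central: Wₕ = 0.46521408; term = 0.46521408²·(1 − 0.24706674)·486/2569 = 0.030827219.
East: Wₕ = 0.53478592; term = 0.53478592²·(1 − 0.20856689)·494.6/2493 = 0.044906165.
Sum = 0.075733384.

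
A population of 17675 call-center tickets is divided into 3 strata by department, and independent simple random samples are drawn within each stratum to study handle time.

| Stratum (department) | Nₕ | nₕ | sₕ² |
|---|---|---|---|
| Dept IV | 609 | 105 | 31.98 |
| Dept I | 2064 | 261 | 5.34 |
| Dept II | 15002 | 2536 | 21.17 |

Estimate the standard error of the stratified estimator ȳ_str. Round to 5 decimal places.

Var(ȳ_str) = Σₕ Wₕ²(1 − fₕ)sₕ²/nₕ with Wₕ = Nₕ/N, N = 17675.
Dept IV: Wₕ = 0.03445545; term = 0.03445545²·(1 − 0.17241379)·31.98/105 = 2.9923897 × 10^-4.
Dept I: Wₕ = 0.11677511; term = 0.11677511²·(1 − 0.12645349)·5.34/261 = 2.4371784 × 10^-4.
Dept II: Wₕ = 0.84876945; term = 0.84876945²·(1 − 0.16904413)·21.17/2536 = 0.0049972267.
Sum = 0.0055401835.
SE = √(0.0055401835) = 0.07443.

0.07443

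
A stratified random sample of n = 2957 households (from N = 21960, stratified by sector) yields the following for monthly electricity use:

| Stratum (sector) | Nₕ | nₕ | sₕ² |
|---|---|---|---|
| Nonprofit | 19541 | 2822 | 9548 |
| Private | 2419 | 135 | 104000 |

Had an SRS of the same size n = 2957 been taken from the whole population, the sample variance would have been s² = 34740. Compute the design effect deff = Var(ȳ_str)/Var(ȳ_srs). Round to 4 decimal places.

Var(ȳ_str) = Σ Wₕ²(1−fₕ)sₕ²/nₕ with Wₕ = Nₕ/21960:
  Nonprofit: (19541/21960)²·(1−2822/19541)·9548/2822 = 2.2921752
  Private: (2419/21960)²·(1−135/2419)·104000/135 = 8.8260598
  → Var(ȳ_str) = 11.118235.
Var(ȳ_srs) = (1 − 2957/21960)·34740/2957 = 10.166426.
deff = 11.118235 / 10.166426 = 1.0936.

1.0936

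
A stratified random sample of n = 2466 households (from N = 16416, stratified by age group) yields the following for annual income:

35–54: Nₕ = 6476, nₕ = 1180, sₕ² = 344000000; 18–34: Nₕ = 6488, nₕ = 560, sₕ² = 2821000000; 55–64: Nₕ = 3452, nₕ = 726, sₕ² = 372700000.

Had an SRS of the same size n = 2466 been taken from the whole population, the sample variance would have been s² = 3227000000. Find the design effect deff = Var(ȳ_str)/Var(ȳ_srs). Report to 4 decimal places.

Var(ȳ_str) = Σ Wₕ²(1−fₕ)sₕ²/nₕ with Wₕ = Nₕ/16416:
  35–54: (6476/16416)²·(1−1180/6476)·344000000/1180 = 37101.935
  18–34: (6488/16416)²·(1−560/6488)·2821000000/560 = 718951.19
  55–64: (3452/16416)²·(1−726/3452)·372700000/726 = 17926.055
  → Var(ȳ_str) = 773979.18.
Var(ȳ_srs) = (1 − 2466/16416)·3227000000/2466 = 1.1120204 × 10^6.
deff = 773979.18 / (1.1120204 × 10^6) = 0.6960.

0.6960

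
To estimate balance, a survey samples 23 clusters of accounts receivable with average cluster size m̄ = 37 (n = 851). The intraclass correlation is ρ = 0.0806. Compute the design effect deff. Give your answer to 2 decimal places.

3.90

deff = 1 + (37 − 1)·0.0806 = 1 + 2.9016 = 3.9016.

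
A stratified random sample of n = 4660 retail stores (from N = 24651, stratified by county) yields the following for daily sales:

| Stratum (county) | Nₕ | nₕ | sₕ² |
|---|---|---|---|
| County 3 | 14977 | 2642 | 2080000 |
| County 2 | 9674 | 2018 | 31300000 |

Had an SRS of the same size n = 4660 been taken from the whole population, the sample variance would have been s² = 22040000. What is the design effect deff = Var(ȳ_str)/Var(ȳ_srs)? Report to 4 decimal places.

0.5553

Var(ȳ_str) = Σ Wₕ²(1−fₕ)sₕ²/nₕ with Wₕ = Nₕ/24651:
  County 3: (14977/24651)²·(1−2642/14977)·2080000/2642 = 239.34559
  County 2: (9674/24651)²·(1−2018/9674)·31300000/2018 = 1890.4365
  → Var(ȳ_str) = 2129.7821.
Var(ȳ_srs) = (1 − 4660/24651)·22040000/4660 = 3835.5324.
deff = 2129.7821 / 3835.5324 = 0.5553.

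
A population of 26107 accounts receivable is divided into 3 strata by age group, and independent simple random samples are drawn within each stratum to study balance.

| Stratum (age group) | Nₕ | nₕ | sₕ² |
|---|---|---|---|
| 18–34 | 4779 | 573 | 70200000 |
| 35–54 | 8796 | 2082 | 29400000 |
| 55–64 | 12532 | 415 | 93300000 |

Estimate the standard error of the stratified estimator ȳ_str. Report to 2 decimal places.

234.36

Var(ȳ_str) = Σₕ Wₕ²(1 − fₕ)sₕ²/nₕ with Wₕ = Nₕ/N, N = 26107.
18–34: Wₕ = 0.18305435; term = 0.18305435²·(1 − 0.11989956)·70200000/573 = 3613.0573.
35–54: Wₕ = 0.33692113; term = 0.33692113²·(1 − 0.23669850)·29400000/2082 = 1223.543.
55–64: Wₕ = 0.48002451; term = 0.48002451²·(1 − 0.03311523)·93300000/415 = 50088.163.
Sum = 54924.763.
SE = √(54924.763) = 234.36.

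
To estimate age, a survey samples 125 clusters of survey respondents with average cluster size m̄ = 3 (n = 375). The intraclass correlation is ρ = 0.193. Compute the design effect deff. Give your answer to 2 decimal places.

deff = 1 + (3 − 1)·0.193 = 1 + 0.386 = 1.386.

1.39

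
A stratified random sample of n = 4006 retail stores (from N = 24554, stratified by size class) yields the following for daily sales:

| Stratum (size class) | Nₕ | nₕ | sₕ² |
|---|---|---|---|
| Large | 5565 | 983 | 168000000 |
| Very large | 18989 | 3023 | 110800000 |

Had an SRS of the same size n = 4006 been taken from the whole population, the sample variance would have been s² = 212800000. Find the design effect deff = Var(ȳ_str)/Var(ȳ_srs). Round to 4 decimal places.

0.5772

Var(ȳ_str) = Σ Wₕ²(1−fₕ)sₕ²/nₕ with Wₕ = Nₕ/24554:
  Large: (5565/24554)²·(1−983/5565)·168000000/983 = 7228.2225
  Very large: (18989/24554)²·(1−3023/18989)·110800000/3023 = 18431.273
  → Var(ȳ_str) = 25659.496.
Var(ȳ_srs) = (1 − 4006/24554)·212800000/4006 = 44453.707.
deff = 25659.496 / 44453.707 = 0.5772.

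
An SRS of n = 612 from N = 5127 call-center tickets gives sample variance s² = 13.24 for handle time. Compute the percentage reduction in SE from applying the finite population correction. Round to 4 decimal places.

6.1580

f = n/N = 612/5127 = 0.11936805.
SE_no-fpc = √(s²/n) = 0.14708496; SE_fpc = √((1−f)s²/n) = 0.13802746.
Ratio = √(1−f) = 0.93841992. Reduction = 100·(1 − 0.93841992) = 6.1580%.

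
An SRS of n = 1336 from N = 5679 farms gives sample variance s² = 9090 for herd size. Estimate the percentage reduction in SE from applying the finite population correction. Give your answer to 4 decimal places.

f = n/N = 1336/5679 = 0.23525269.
SE_no-fpc = √(s²/n) = 2.6084272; SE_fpc = √((1−f)s²/n) = 2.2810652.
Ratio = √(1−f) = 0.87449832. Reduction = 100·(1 − 0.87449832) = 12.5502%.

12.5502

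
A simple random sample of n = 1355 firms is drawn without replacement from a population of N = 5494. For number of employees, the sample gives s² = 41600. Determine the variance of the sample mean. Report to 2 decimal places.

Under SRS without replacement, Var(ȳ) = (1 − f)·s²/n with f = n/N = 1355/5494 = 0.24663269.
Var(ȳ) = (1 − 0.24663269)·41600/1355 = 0.75336731·30.701107 = 23.12921.

23.13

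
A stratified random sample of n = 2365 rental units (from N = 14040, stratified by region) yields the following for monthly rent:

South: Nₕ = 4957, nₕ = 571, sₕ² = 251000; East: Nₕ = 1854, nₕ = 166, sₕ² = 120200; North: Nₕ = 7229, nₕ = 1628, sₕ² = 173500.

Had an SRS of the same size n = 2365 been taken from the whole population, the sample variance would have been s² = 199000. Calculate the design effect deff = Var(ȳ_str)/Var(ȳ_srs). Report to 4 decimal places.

Var(ȳ_str) = Σ Wₕ²(1−fₕ)sₕ²/nₕ with Wₕ = Nₕ/14040:
  South: (4957/14040)²·(1−571/4957)·251000/571 = 48.483163
  East: (1854/14040)²·(1−166/1854)·120200/166 = 11.495936
  North: (7229/14040)²·(1−1628/7229)·173500/1628 = 21.890449
  → Var(ȳ_str) = 81.869548.
Var(ȳ_srs) = (1 − 2365/14040)·199000/2365 = 69.969974.
deff = 81.869548 / 69.969974 = 1.1701.

1.1701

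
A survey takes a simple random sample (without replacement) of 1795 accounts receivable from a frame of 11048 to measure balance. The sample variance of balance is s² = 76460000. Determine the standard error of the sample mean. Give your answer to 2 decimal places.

Under SRS without replacement, Var(ȳ) = (1 − f)·s²/n with f = n/N = 1795/11048 = 0.16247285.
Var(ȳ) = (1 − 0.16247285)·76460000/1795 = 0.83752715·42596.1 = 35675.391.
SE(ȳ) = √(35675.391) = 188.88.

188.88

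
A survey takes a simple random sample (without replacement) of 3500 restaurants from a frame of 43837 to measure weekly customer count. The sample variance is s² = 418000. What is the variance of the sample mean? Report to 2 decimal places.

Under SRS without replacement, Var(ȳ) = (1 − f)·s²/n with f = n/N = 3500/43837 = 0.07984123.
Var(ȳ) = (1 − 0.07984123)·418000/3500 = 0.92015877·119.42857 = 109.89325.

109.89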